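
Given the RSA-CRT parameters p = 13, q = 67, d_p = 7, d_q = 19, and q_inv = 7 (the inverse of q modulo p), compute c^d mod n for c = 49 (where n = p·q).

10

m₁ = c^(d_p) mod p: c ≡ 10 (mod 13), and 10^7 mod 13 = 10.
m₂ = c^(d_q) mod q: c ≡ 49 (mod 67), and 49^19 mod 67 = 10.
h = q_inv·(m₁ − m₂) mod p = 7·(10 − 10) mod 13 = 0.
m = m₂ + h·q = 10 + 0·67 = 10.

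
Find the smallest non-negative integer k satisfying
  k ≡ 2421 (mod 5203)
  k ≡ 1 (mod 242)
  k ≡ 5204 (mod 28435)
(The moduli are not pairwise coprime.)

Combine the congruences pairwise.
gcd(5203, 242) = 121 and 121 | (1 − 2421), so the pair is consistent; merging gives k ≡ 2421 (mod 10406), where 10406 = lcm(5203, 242).
gcd(10406, 28435) = 121 and 121 | (5204 − 2421), so the pair is consistent; merging gives k ≡ 33639 (mod 2445410), where 2445410 = lcm(10406, 28435).
The solution is unique modulo lcm(5203, 242, 28435) = 2445410.

33639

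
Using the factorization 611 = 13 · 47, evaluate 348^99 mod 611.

77

Mod 13: 348 ≡ 10; by Fermat, exponent reduces to 99 mod 12 = 3; 10^3 ≡ 12 (mod 13).
Mod 47: 348 ≡ 19; by Fermat, exponent reduces to 99 mod 46 = 7; 19^7 ≡ 30 (mod 47).
Combine by CRT: x ≡ 12 (mod 13), x ≡ 30 (mod 47) ⇒ x ≡ 77 (mod 611).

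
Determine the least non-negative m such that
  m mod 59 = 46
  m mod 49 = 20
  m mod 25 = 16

35741

The moduli are pairwise coprime; N = 59·49·25 = 72275.
N/59 = 1225; 1225 ≡ 45 (mod 59); 45·21 ≡ 1, so inverse 21.
N/49 = 1475; 1475 ≡ 5 (mod 49); 5·10 ≡ 1, so inverse 10.
N/25 = 2891; 2891 ≡ 16 (mod 25); 16·11 ≡ 1, so inverse 11.
m ≡ 46·1225·21 + 20·1475·10 + 16·2891·11 = 1987166.
1987166 mod 72275 = 35741.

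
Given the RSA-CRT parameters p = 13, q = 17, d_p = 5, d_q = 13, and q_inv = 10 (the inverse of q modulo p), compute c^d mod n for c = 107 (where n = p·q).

139

m₁ = c^(d_p) mod p: c ≡ 3 (mod 13), and 3^5 mod 13 = 9.
m₂ = c^(d_q) mod q: c ≡ 5 (mod 17), and 5^13 mod 17 = 3.
h = q_inv·(m₁ − m₂) mod p = 10·(9 − 3) mod 13 = 8.
m = m₂ + h·q = 3 + 8·17 = 139.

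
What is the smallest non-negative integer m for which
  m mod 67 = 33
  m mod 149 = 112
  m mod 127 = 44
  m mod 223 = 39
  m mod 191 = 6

50392500859

Combine the congruences pairwise.
From m ≡ 33 (mod 67) write m = 33 + 67t. Substituting into m ≡ 112 (mod 149) gives 67t ≡ 79 (mod 149), and since 67⁻¹ ≡ 129 (mod 149), t ≡ 59. Hence m ≡ 33 + 67·59 = 3986 (mod 9983).
From m ≡ 3986 (mod 9983) write m = 3986 + 9983t. Substituting into m ≡ 44 (mod 127) gives 9983t ≡ 122 (mod 127), and since 77⁻¹ ≡ 33 (mod 127), t ≡ 89. Hence m ≡ 3986 + 9983·89 = 892473 (mod 1267841).
From m ≡ 892473 (mod 1267841) write m = 892473 + 1267841t. Substituting into m ≡ 39 (mod 223) gives 1267841t ≡ 12 (mod 223), and since 86⁻¹ ≡ 153 (mod 223), t ≡ 52. Hence m ≡ 892473 + 1267841·52 = 66820205 (mod 282728543).
From m ≡ 66820205 (mod 282728543) write m = 66820205 + 282728543t. Substituting into m ≡ 6 (mod 191) gives 282728543t ≡ 5 (mod 191), and since 29⁻¹ ≡ 112 (mod 191), t ≡ 178. Hence m ≡ 66820205 + 282728543·178 = 50392500859 (mod 54001151713).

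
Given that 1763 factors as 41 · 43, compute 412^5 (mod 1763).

196

Mod 41: 412 ≡ 2; 2^5 ≡ 32 (mod 41).
Mod 43: 412 ≡ 25; 25^5 ≡ 24 (mod 43).
Combine by CRT: x ≡ 32 (mod 41), x ≡ 24 (mod 43) ⇒ x ≡ 196 (mod 1763).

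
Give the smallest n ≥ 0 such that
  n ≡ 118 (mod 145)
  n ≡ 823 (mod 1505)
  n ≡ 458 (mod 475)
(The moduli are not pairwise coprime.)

Combine the congruences pairwise.
gcd(145, 1505) = 5 and 5 | (823 − 118), so the pair is consistent; merging gives n ≡ 5338 (mod 43645), where 43645 = lcm(145, 1505).
gcd(43645, 475) = 5 and 5 | (458 − 5338), so the pair is consistent; merging gives n ≡ 485433 (mod 4146275), where 4146275 = lcm(43645, 475).
The solution is unique modulo lcm(145, 1505, 475) = 4146275.

485433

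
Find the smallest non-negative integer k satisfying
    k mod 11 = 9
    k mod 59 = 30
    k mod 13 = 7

From k ≡ 9 (mod 11) write k = 9 + 11t. Substituting into k ≡ 30 (mod 59) gives 11t ≡ 21 (mod 59), and since 11⁻¹ ≡ 43 (mod 59), t ≡ 18. Hence k ≡ 9 + 11·18 = 207 (mod 649).
From k ≡ 207 (mod 649) write k = 207 + 649t. Substituting into k ≡ 7 (mod 13) gives 649t ≡ 8 (mod 13), and since 12⁻¹ ≡ 12 (mod 13), t ≡ 5. Hence k ≡ 207 + 649·5 = 3452 (mod 8437).

3452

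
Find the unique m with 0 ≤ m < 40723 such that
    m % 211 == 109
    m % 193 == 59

Combine the congruences pairwise.
From m ≡ 109 (mod 211) write m = 109 + 211t. Substituting into m ≡ 59 (mod 193) gives 211t ≡ 143 (mod 193), and since 18⁻¹ ≡ 118 (mod 193), t ≡ 83. Hence m ≡ 109 + 211·83 = 17622 (mod 40723).

17622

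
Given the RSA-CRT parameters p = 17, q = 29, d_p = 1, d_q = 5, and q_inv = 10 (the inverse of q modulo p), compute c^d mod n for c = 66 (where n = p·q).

m₁ = c^(d_p) mod p: c ≡ 15 (mod 17), and 15^1 mod 17 = 15.
m₂ = c^(d_q) mod q: c ≡ 8 (mod 29), and 8^5 mod 29 = 27.
h = q_inv·(m₁ − m₂) mod p = 10·(15 − 27) mod 17 = 16.
m = m₂ + h·q = 27 + 16·29 = 491.

491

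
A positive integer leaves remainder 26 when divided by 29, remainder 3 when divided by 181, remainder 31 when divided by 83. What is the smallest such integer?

The moduli are pairwise coprime; N = 29·181·83 = 435667.
N/29 = 15023; 15023 ≡ 1 (mod 29), inverse 1.
N/181 = 2407; 2407 ≡ 54 (mod 181); 54·57 ≡ 1, so inverse 57.
N/83 = 5249; 5249 ≡ 20 (mod 83); 20·54 ≡ 1, so inverse 54.
m ≡ 26·15023·1 + 3·2407·57 + 31·5249·54 = 9589021.
9589021 mod 435667 = 4347.

4347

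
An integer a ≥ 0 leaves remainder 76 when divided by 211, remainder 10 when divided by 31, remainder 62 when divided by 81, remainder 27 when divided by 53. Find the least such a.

From a ≡ 76 (mod 211) write a = 76 + 211t. Substituting into a ≡ 10 (mod 31) gives 211t ≡ 27 (mod 31), and since 25⁻¹ ≡ 5 (mod 31), t ≡ 11. Hence a ≡ 76 + 211·11 = 2397 (mod 6541).
From a ≡ 2397 (mod 6541) write a = 2397 + 6541t. Substituting into a ≡ 62 (mod 81) gives 6541t ≡ 14 (mod 81), and since 61⁻¹ ≡ 4 (mod 81), t ≡ 56. Hence a ≡ 2397 + 6541·56 = 368693 (mod 529821).
From a ≡ 368693 (mod 529821) write a = 368693 + 529821t. Substituting into a ≡ 27 (mod 53) gives 529821t ≡ 2 (mod 53), and since 33⁻¹ ≡ 45 (mod 53), t ≡ 37. Hence a ≡ 368693 + 529821·37 = 19972070 (mod 28080513).

19972070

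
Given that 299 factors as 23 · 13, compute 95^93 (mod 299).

Mod 23: 95 ≡ 3; by Fermat, exponent reduces to 93 mod 22 = 5; 3^5 ≡ 13 (mod 23).
Mod 13: 95 ≡ 4; by Fermat, exponent reduces to 93 mod 12 = 9; 4^9 ≡ 12 (mod 13).
Combine by CRT: x ≡ 13 (mod 23), x ≡ 12 (mod 13) ⇒ x ≡ 220 (mod 299).

220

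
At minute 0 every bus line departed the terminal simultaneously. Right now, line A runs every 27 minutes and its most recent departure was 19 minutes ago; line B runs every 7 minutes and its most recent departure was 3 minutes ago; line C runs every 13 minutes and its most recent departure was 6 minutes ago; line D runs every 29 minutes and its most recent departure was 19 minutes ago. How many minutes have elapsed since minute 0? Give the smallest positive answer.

50914

The moduli are pairwise coprime; N = 27·7·13·29 = 71253.
N/27 = 2639; 2639 ≡ 20 (mod 27); 20·23 ≡ 1, so inverse 23.
N/7 = 10179; 10179 ≡ 1 (mod 7), inverse 1.
N/13 = 5481; 5481 ≡ 8 (mod 13); 8·5 ≡ 1, so inverse 5.
N/29 = 2457; 2457 ≡ 21 (mod 29); 21·18 ≡ 1, so inverse 18.
t ≡ 19·2639·23 + 3·10179·1 + 6·5481·5 + 19·2457·18 = 2188504.
2188504 mod 71253 = 50914.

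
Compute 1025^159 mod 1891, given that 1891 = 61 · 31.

357

Mod 61: 1025 ≡ 49; by Fermat, exponent reduces to 159 mod 60 = 39; 49^39 ≡ 52 (mod 61).
Mod 31: 1025 ≡ 2; by Fermat, exponent reduces to 159 mod 30 = 9; 2^9 ≡ 16 (mod 31).
Combine by CRT: x ≡ 52 (mod 61), x ≡ 16 (mod 31) ⇒ x ≡ 357 (mod 1891).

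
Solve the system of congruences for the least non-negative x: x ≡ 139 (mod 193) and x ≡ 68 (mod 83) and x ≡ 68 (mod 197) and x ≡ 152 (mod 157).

From x ≡ 139 (mod 193) write x = 139 + 193t. Substituting into x ≡ 68 (mod 83) gives 193t ≡ 12 (mod 83), and since 27⁻¹ ≡ 40 (mod 83), t ≡ 65. Hence x ≡ 139 + 193·65 = 12684 (mod 16019).
From x ≡ 12684 (mod 16019) write x = 12684 + 16019t. Substituting into x ≡ 68 (mod 197) gives 16019t ≡ 189 (mod 197), and since 62⁻¹ ≡ 143 (mod 197), t ≡ 38. Hence x ≡ 12684 + 16019·38 = 621406 (mod 3155743).
From x ≡ 621406 (mod 3155743) write x = 621406 + 3155743t. Substituting into x ≡ 152 (mod 157) gives 3155743t ≡ 152 (mod 157), and since 43⁻¹ ≡ 84 (mod 157), t ≡ 51. Hence x ≡ 621406 + 3155743·51 = 161564299 (mod 495451651).

161564299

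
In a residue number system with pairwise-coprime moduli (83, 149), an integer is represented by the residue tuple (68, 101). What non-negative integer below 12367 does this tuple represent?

6210

From x ≡ 68 (mod 83) write x = 68 + 83t. Substituting into x ≡ 101 (mod 149) gives 83t ≡ 33 (mod 149), and since 83⁻¹ ≡ 79 (mod 149), t ≡ 74. Hence x ≡ 68 + 83·74 = 6210 (mod 12367).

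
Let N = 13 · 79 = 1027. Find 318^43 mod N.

332

Mod 13: 318 ≡ 6; by Fermat, exponent reduces to 43 mod 12 = 7; 6^7 ≡ 7 (mod 13).
Mod 79: 318 ≡ 2; 2^43 ≡ 16 (mod 79).
Combine by CRT: x ≡ 7 (mod 13), x ≡ 16 (mod 79) ⇒ x ≡ 332 (mod 1027).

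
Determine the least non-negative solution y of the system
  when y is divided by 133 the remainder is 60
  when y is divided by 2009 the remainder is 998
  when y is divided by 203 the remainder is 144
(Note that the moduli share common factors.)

Combine the congruences pairwise.
gcd(133, 2009) = 7 and 7 | (998 − 60), so the pair is consistent; merging gives y ≡ 19079 (mod 38171), where 38171 = lcm(133, 2009).
gcd(38171, 203) = 7 and 7 | (144 − 19079), so the pair is consistent; merging gives y ≡ 820670 (mod 1106959), where 1106959 = lcm(38171, 203).
The solution is unique modulo lcm(133, 2009, 203) = 1106959.

820670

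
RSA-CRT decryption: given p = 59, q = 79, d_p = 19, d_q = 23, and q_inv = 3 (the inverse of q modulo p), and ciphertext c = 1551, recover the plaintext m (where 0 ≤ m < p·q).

595

m₁ = c^(d_p) mod p: c ≡ 17 (mod 59), and 17^19 mod 59 = 5.
m₂ = c^(d_q) mod q: c ≡ 50 (mod 79), and 50^23 mod 79 = 42.
h = q_inv·(m₁ − m₂) mod p = 3·(5 − 42) mod 59 = 7.
m = m₂ + h·q = 42 + 7·79 = 595.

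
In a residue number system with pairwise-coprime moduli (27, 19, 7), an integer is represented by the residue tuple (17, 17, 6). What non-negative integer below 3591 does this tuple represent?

The moduli are pairwise coprime; N = 27·19·7 = 3591.
N/27 = 133; 133 ≡ 25 (mod 27); 25·13 ≡ 1, so inverse 13.
N/19 = 189; 189 ≡ 18 (mod 19); 18·18 ≡ 1, so inverse 18.
N/7 = 513; 513 ≡ 2 (mod 7); 2·4 ≡ 1, so inverse 4.
x ≡ 17·133·13 + 17·189·18 + 6·513·4 = 99539.
99539 mod 3591 = 2582.

2582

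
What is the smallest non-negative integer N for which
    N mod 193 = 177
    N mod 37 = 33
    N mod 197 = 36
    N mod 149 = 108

94707786

The moduli are pairwise coprime; M = 193·37·197·149 = 209609773.
M/193 = 1086061; 1086061 ≡ 50 (mod 193); 50·166 ≡ 1, so inverse 166.
M/37 = 5665129; 5665129 ≡ 22 (mod 37); 22·32 ≡ 1, so inverse 32.
M/197 = 1064009; 1064009 ≡ 12 (mod 197); 12·115 ≡ 1, so inverse 115.
M/149 = 1406777; 1406777 ≡ 68 (mod 149); 68·103 ≡ 1, so inverse 103.
N ≡ 177·1086061·166 + 33·5665129·32 + 36·1064009·115 + 108·1406777·103 = 57947005134.
57947005134 mod 209609773 = 94707786.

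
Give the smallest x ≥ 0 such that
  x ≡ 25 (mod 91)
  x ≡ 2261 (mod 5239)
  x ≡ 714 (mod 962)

gcd(91, 5239) = 13 and 13 | (2261 − 25), so the pair is consistent; merging gives x ≡ 33695 (mod 36673), where 36673 = lcm(91, 5239).
gcd(36673, 962) = 13 and 13 | (714 − 33695), so the pair is consistent; merging gives x ≡ 1757326 (mod 2713802), where 2713802 = lcm(36673, 962).
The solution is unique modulo lcm(91, 5239, 962) = 2713802.

1757326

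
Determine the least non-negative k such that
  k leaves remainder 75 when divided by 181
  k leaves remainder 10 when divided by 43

5686

Combine the congruences pairwise.
From k ≡ 75 (mod 181) write k = 75 + 181t. Substituting into k ≡ 10 (mod 43) gives 181t ≡ 21 (mod 43), and since 9⁻¹ ≡ 24 (mod 43), t ≡ 31. Hence k ≡ 75 + 181·31 = 5686 (mod 7783).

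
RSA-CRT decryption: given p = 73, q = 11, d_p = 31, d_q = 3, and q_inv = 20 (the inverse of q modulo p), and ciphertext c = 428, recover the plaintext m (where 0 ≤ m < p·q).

m₁ = c^(d_p) mod p: c ≡ 63 (mod 73), and 63^31 mod 73 = 51.
m₂ = c^(d_q) mod q: c ≡ 10 (mod 11), and 10^3 mod 11 = 10.
h = q_inv·(m₁ − m₂) mod p = 20·(51 − 10) mod 73 = 17.
m = m₂ + h·q = 10 + 17·11 = 197.

197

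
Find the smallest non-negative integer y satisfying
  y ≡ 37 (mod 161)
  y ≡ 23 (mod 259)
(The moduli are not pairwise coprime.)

gcd(161, 259) = 7 and 7 | (23 − 37), so the pair is consistent; merging gives y ≡ 2613 (mod 5957), where 5957 = lcm(161, 259).
The solution is unique modulo lcm(161, 259) = 5957.

2613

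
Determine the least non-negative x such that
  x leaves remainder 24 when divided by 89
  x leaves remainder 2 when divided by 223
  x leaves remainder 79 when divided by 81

664765

The moduli are pairwise coprime; N = 89·223·81 = 1607607.
N/89 = 18063; 18063 ≡ 85 (mod 89); 85·22 ≡ 1, so inverse 22.
N/223 = 7209; 7209 ≡ 73 (mod 223); 73·55 ≡ 1, so inverse 55.
N/81 = 19847; 19847 ≡ 2 (mod 81); 2·41 ≡ 1, so inverse 41.
x ≡ 24·18063·22 + 2·7209·55 + 79·19847·41 = 74614687.
74614687 mod 1607607 = 664765.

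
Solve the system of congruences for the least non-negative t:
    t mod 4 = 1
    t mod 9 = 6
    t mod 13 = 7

The moduli are pairwise coprime; N = 4·9·13 = 468.
N/4 = 117; 117 ≡ 1 (mod 4), inverse 1.
N/9 = 52; 52 ≡ 7 (mod 9); 7·4 ≡ 1, so inverse 4.
N/13 = 36; 36 ≡ 10 (mod 13); 10·4 ≡ 1, so inverse 4.
t ≡ 1·117·1 + 6·52·4 + 7·36·4 = 2373.
2373 mod 468 = 33.

33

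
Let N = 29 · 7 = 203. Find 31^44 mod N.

Mod 29: 31 ≡ 2; by Fermat, exponent reduces to 44 mod 28 = 16; 2^16 ≡ 25 (mod 29).
Mod 7: 31 ≡ 3; by Fermat, exponent reduces to 44 mod 6 = 2; 3^2 ≡ 2 (mod 7).
Combine by CRT: x ≡ 25 (mod 29), x ≡ 2 (mod 7) ⇒ x ≡ 170 (mod 203).

170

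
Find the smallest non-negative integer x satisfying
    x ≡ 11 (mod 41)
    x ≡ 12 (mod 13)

Combine the congruences pairwise.
From x ≡ 11 (mod 41) write x = 11 + 41t. Substituting into x ≡ 12 (mod 13) gives 41t ≡ 1 (mod 13), and since 2⁻¹ ≡ 7 (mod 13), t ≡ 7. Hence x ≡ 11 + 41·7 = 298 (mod 533).

298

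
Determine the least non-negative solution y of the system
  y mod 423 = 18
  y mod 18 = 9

441

Combine the congruences pairwise.
gcd(423, 18) = 9 and 9 | (9 − 18), so the pair is consistent; merging gives y ≡ 441 (mod 846), where 846 = lcm(423, 18).
The solution is unique modulo lcm(423, 18) = 846.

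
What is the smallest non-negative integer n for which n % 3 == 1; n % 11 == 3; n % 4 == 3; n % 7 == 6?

223

The moduli are pairwise coprime; M = 3·11·4·7 = 924.
M/3 = 308; 308 ≡ 2 (mod 3); 2·2 ≡ 1, so inverse 2.
M/11 = 84; 84 ≡ 7 (mod 11); 7·8 ≡ 1, so inverse 8.
M/4 = 231; 231 ≡ 3 (mod 4); 3·3 ≡ 1, so inverse 3.
M/7 = 132; 132 ≡ 6 (mod 7); 6·6 ≡ 1, so inverse 6.
n ≡ 1·308·2 + 3·84·8 + 3·231·3 + 6·132·6 = 9463.
9463 mod 924 = 223.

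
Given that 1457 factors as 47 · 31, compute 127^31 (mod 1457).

933

Mod 47: 127 ≡ 33; 33^31 ≡ 40 (mod 47).
Mod 31: 127 ≡ 3; by Fermat, exponent reduces to 31 mod 30 = 1; 3^1 ≡ 3 (mod 31).
Combine by CRT: x ≡ 40 (mod 47), x ≡ 3 (mod 31) ⇒ x ≡ 933 (mod 1457).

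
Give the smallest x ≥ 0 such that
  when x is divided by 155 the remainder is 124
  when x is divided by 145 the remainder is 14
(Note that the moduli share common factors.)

2914

gcd(155, 145) = 5 and 5 | (14 − 124), so the pair is consistent; merging gives x ≡ 2914 (mod 4495), where 4495 = lcm(155, 145).
The solution is unique modulo lcm(155, 145) = 4495.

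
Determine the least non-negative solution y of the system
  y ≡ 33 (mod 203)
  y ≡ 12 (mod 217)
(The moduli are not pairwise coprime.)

gcd(203, 217) = 7 and 7 | (12 − 33), so the pair is consistent; merging gives y ≡ 3484 (mod 6293), where 6293 = lcm(203, 217).
The solution is unique modulo lcm(203, 217) = 6293.

3484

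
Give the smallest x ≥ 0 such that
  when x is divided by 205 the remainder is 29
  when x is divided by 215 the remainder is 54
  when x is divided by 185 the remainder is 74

74444

gcd(205, 215) = 5 and 5 | (54 − 29), so the pair is consistent; merging gives x ≡ 3924 (mod 8815), where 8815 = lcm(205, 215).
gcd(8815, 185) = 5 and 5 | (74 − 3924), so the pair is consistent; merging gives x ≡ 74444 (mod 326155), where 326155 = lcm(8815, 185).
The solution is unique modulo lcm(205, 215, 185) = 326155.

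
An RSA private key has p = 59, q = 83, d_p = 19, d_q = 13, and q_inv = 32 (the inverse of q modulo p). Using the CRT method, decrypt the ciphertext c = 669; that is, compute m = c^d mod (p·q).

m₁ = c^(d_p) mod p: c ≡ 20 (mod 59), and 20^19 mod 59 = 49.
m₂ = c^(d_q) mod q: c ≡ 5 (mod 83), and 5^13 mod 83 = 47.
h = q_inv·(m₁ − m₂) mod p = 32·(49 − 47) mod 59 = 5.
m = m₂ + h·q = 47 + 5·83 = 462.

462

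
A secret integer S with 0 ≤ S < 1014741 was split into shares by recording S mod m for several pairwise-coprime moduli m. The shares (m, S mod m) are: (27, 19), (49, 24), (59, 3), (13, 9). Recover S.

The moduli are pairwise coprime; N = 27·49·59·13 = 1014741.
N/27 = 37583; 37583 ≡ 26 (mod 27); 26·26 ≡ 1, so inverse 26.
N/49 = 20709; 20709 ≡ 31 (mod 49); 31·19 ≡ 1, so inverse 19.
N/59 = 17199; 17199 ≡ 30 (mod 59); 30·2 ≡ 1, so inverse 2.
N/13 = 78057; 78057 ≡ 5 (mod 13); 5·8 ≡ 1, so inverse 8.
S ≡ 19·37583·26 + 24·20709·19 + 3·17199·2 + 9·78057·8 = 33732604.
33732604 mod 1014741 = 246151.

246151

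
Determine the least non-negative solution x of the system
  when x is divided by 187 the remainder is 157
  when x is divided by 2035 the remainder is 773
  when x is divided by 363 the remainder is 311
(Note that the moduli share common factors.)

715058

gcd(187, 2035) = 11 and 11 | (773 − 157), so the pair is consistent; merging gives x ≡ 23158 (mod 34595), where 34595 = lcm(187, 2035).
gcd(34595, 363) = 11 and 11 | (311 − 23158), so the pair is consistent; merging gives x ≡ 715058 (mod 1141635), where 1141635 = lcm(34595, 363).
The solution is unique modulo lcm(187, 2035, 363) = 1141635.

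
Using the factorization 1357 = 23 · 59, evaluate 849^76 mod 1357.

Mod 23: 849 ≡ 21; by Fermat, exponent reduces to 76 mod 22 = 10; 21^10 ≡ 12 (mod 23).
Mod 59: 849 ≡ 23; by Fermat, exponent reduces to 76 mod 58 = 18; 23^18 ≡ 19 (mod 59).
Combine by CRT: x ≡ 12 (mod 23), x ≡ 19 (mod 59) ⇒ x ≡ 196 (mod 1357).

196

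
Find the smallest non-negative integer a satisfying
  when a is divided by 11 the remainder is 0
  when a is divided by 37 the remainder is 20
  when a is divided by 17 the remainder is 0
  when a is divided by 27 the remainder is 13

The moduli are pairwise coprime; N = 11·37·17·27 = 186813.
N/11 = 16983; 16983 ≡ 10 (mod 11); 10·10 ≡ 1, so inverse 10.
N/37 = 5049; 5049 ≡ 17 (mod 37); 17·24 ≡ 1, so inverse 24.
N/17 = 10989; 10989 ≡ 7 (mod 17); 7·5 ≡ 1, so inverse 5.
N/27 = 6919; 6919 ≡ 7 (mod 27); 7·4 ≡ 1, so inverse 4.
a ≡ 0·16983·10 + 20·5049·24 + 0·10989·5 + 13·6919·4 = 2783308.
2783308 mod 186813 = 167926.

167926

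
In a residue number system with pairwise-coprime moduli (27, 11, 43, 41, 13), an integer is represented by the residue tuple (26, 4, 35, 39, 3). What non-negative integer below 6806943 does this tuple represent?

2626991

From x ≡ 26 (mod 27) write x = 26 + 27t. Substituting into x ≡ 4 (mod 11) gives 27t ≡ 0 (mod 11), and since 5⁻¹ ≡ 9 (mod 11), t ≡ 0. Hence x ≡ 26 + 27·0 = 26 (mod 297).
From x ≡ 26 (mod 297) write x = 26 + 297t. Substituting into x ≡ 35 (mod 43) gives 297t ≡ 9 (mod 43), and since 39⁻¹ ≡ 32 (mod 43), t ≡ 30. Hence x ≡ 26 + 297·30 = 8936 (mod 12771).
From x ≡ 8936 (mod 12771) write x = 8936 + 12771t. Substituting into x ≡ 39 (mod 41) gives 12771t ≡ 0 (mod 41), and since 20⁻¹ ≡ 39 (mod 41), t ≡ 0. Hence x ≡ 8936 + 12771·0 = 8936 (mod 523611).
From x ≡ 8936 (mod 523611) write x = 8936 + 523611t. Substituting into x ≡ 3 (mod 13) gives 523611t ≡ 11 (mod 13), and since 10⁻¹ ≡ 4 (mod 13), t ≡ 5. Hence x ≡ 8936 + 523611·5 = 2626991 (mod 6806943).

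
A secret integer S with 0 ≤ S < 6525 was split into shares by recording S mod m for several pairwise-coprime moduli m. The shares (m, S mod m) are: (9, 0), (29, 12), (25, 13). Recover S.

6363

The moduli are pairwise coprime; N = 9·29·25 = 6525.
N/9 = 725; 725 ≡ 5 (mod 9); 5·2 ≡ 1, so inverse 2.
N/29 = 225; 225 ≡ 22 (mod 29); 22·4 ≡ 1, so inverse 4.
N/25 = 261; 261 ≡ 11 (mod 25); 11·16 ≡ 1, so inverse 16.
S ≡ 0·725·2 + 12·225·4 + 13·261·16 = 65088.
65088 mod 6525 = 6363.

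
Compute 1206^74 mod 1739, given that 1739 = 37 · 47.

1557

Mod 37: 1206 ≡ 22; by Fermat, exponent reduces to 74 mod 36 = 2; 22^2 ≡ 3 (mod 37).
Mod 47: 1206 ≡ 31; by Fermat, exponent reduces to 74 mod 46 = 28; 31^28 ≡ 6 (mod 47).
Combine by CRT: x ≡ 3 (mod 37), x ≡ 6 (mod 47) ⇒ x ≡ 1557 (mod 1739).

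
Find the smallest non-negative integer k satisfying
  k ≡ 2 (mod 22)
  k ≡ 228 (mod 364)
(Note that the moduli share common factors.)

Combine the congruences pairwise.
gcd(22, 364) = 2 and 2 | (228 − 2), so the pair is consistent; merging gives k ≡ 2048 (mod 4004), where 4004 = lcm(22, 364).
The solution is unique modulo lcm(22, 364) = 4004.

2048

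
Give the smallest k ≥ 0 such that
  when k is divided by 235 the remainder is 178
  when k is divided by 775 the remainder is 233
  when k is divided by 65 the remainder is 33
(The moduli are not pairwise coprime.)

Combine the congruences pairwise.
gcd(235, 775) = 5 and 5 | (233 − 178), so the pair is consistent; merging gives k ≡ 12633 (mod 36425), where 36425 = lcm(235, 775).
gcd(36425, 65) = 5 and 5 | (33 − 12633), so the pair is consistent; merging gives k ≡ 121908 (mod 473525), where 473525 = lcm(36425, 65).
The solution is unique modulo lcm(235, 775, 65) = 473525.

121908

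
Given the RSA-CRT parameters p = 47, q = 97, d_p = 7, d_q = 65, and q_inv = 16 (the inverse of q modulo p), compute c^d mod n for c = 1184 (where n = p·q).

4385

m₁ = c^(d_p) mod p: c ≡ 9 (mod 47), and 9^7 mod 47 = 14.
m₂ = c^(d_q) mod q: c ≡ 20 (mod 97), and 20^65 mod 97 = 20.
h = q_inv·(m₁ − m₂) mod p = 16·(14 − 20) mod 47 = 45.
m = m₂ + h·q = 20 + 45·97 = 4385.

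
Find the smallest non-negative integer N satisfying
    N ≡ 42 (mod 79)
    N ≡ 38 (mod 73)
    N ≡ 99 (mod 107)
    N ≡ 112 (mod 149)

The moduli are pairwise coprime; M = 79·73·107·149 = 91943281.
M/79 = 1163839; 1163839 ≡ 11 (mod 79); 11·36 ≡ 1, so inverse 36.
M/73 = 1259497; 1259497 ≡ 28 (mod 73); 28·60 ≡ 1, so inverse 60.
M/107 = 859283; 859283 ≡ 73 (mod 107); 73·22 ≡ 1, so inverse 22.
M/149 = 617069; 617069 ≡ 60 (mod 149); 60·77 ≡ 1, so inverse 77.
N ≡ 42·1163839·36 + 38·1259497·60 + 99·859283·22 + 112·617069·77 = 11824499158.
11824499158 mod 91943281 = 55759190.

55759190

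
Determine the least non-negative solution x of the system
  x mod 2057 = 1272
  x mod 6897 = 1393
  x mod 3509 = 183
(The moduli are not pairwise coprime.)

1270441

gcd(2057, 6897) = 121 and 121 | (1393 − 1272), so the pair is consistent; merging gives x ≡ 97951 (mod 117249), where 117249 = lcm(2057, 6897).
gcd(117249, 3509) = 121 and 121 | (183 − 97951), so the pair is consistent; merging gives x ≡ 1270441 (mod 3400221), where 3400221 = lcm(117249, 3509).
The solution is unique modulo lcm(2057, 6897, 3509) = 3400221.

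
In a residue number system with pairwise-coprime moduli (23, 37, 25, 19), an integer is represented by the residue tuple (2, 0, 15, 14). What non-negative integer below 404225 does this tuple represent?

From x ≡ 2 (mod 23) write x = 2 + 23t. Substituting into x ≡ 0 (mod 37) gives 23t ≡ 35 (mod 37), and since 23⁻¹ ≡ 29 (mod 37), t ≡ 16. Hence x ≡ 2 + 23·16 = 370 (mod 851).
From x ≡ 370 (mod 851) write x = 370 + 851t. Substituting into x ≡ 15 (mod 25) gives 851t ≡ 20 (mod 25), and since 1⁻¹ ≡ 1 (mod 25), t ≡ 20. Hence x ≡ 370 + 851·20 = 17390 (mod 21275).
From x ≡ 17390 (mod 21275) write x = 17390 + 21275t. Substituting into x ≡ 14 (mod 19) gives 21275t ≡ 9 (mod 19), and since 14⁻¹ ≡ 15 (mod 19), t ≡ 2. Hence x ≡ 17390 + 21275·2 = 59940 (mod 404225).

59940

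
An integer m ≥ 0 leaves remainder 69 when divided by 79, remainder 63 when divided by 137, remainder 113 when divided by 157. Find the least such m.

1408560

The moduli are pairwise coprime; N = 79·137·157 = 1699211.
N/79 = 21509; 21509 ≡ 21 (mod 79); 21·64 ≡ 1, so inverse 64.
N/137 = 12403; 12403 ≡ 73 (mod 137); 73·122 ≡ 1, so inverse 122.
N/157 = 10823; 10823 ≡ 147 (mod 157); 147·47 ≡ 1, so inverse 47.
m ≡ 69·21509·64 + 63·12403·122 + 113·10823·47 = 247794155.
247794155 mod 1699211 = 1408560.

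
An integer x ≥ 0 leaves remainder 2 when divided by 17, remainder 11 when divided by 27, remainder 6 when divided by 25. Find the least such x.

The moduli are pairwise coprime; N = 17·27·25 = 11475.
N/17 = 675; 675 ≡ 12 (mod 17); 12·10 ≡ 1, so inverse 10.
N/27 = 425; 425 ≡ 20 (mod 27); 20·23 ≡ 1, so inverse 23.
N/25 = 459; 459 ≡ 9 (mod 25); 9·14 ≡ 1, so inverse 14.
x ≡ 2·675·10 + 11·425·23 + 6·459·14 = 159581.
159581 mod 11475 = 10406.

10406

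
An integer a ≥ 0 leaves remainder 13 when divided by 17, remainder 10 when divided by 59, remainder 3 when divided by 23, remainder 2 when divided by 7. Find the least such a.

Combine the congruences pairwise.
From a ≡ 13 (mod 17) write a = 13 + 17t. Substituting into a ≡ 10 (mod 59) gives 17t ≡ 56 (mod 59), and since 17⁻¹ ≡ 7 (mod 59), t ≡ 38. Hence a ≡ 13 + 17·38 = 659 (mod 1003).
From a ≡ 659 (mod 1003) write a = 659 + 1003t. Substituting into a ≡ 3 (mod 23) gives 1003t ≡ 11 (mod 23), and since 14⁻¹ ≡ 5 (mod 23), t ≡ 9. Hence a ≡ 659 + 1003·9 = 9686 (mod 23069).
From a ≡ 9686 (mod 23069) write a = 9686 + 23069t. Substituting into a ≡ 2 (mod 7) gives 23069t ≡ 4 (mod 7), and since 4⁻¹ ≡ 2 (mod 7), t ≡ 1. Hence a ≡ 9686 + 23069·1 = 32755 (mod 161483).

32755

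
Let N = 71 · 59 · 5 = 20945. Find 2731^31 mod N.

1056

Mod 71: 2731 ≡ 33; 33^31 ≡ 62 (mod 71).
Mod 59: 2731 ≡ 17; 17^31 ≡ 53 (mod 59).
Mod 5: 2731 ≡ 1; by Fermat, exponent reduces to 31 mod 4 = 3; 1^3 ≡ 1 (mod 5).
Combine by CRT: x ≡ 62 (mod 71), x ≡ 53 (mod 59), x ≡ 1 (mod 5) ⇒ x ≡ 1056 (mod 20945).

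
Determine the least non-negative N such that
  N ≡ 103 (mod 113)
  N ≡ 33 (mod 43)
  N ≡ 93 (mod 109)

276953

The moduli are pairwise coprime; M = 113·43·109 = 529631.
M/113 = 4687; 4687 ≡ 54 (mod 113); 54·90 ≡ 1, so inverse 90.
M/43 = 12317; 12317 ≡ 19 (mod 43); 19·34 ≡ 1, so inverse 34.
M/109 = 4859; 4859 ≡ 63 (mod 109); 63·45 ≡ 1, so inverse 45.
N ≡ 103·4687·90 + 33·12317·34 + 93·4859·45 = 77603079.
77603079 mod 529631 = 276953.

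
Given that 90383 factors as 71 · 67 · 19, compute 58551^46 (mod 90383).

4225

Mod 71: 58551 ≡ 47; 47^46 ≡ 36 (mod 71).
Mod 67: 58551 ≡ 60; 60^46 ≡ 4 (mod 67).
Mod 19: 58551 ≡ 12; by Fermat, exponent reduces to 46 mod 18 = 10; 12^10 ≡ 7 (mod 19).
Combine by CRT: x ≡ 36 (mod 71), x ≡ 4 (mod 67), x ≡ 7 (mod 19) ⇒ x ≡ 4225 (mod 90383).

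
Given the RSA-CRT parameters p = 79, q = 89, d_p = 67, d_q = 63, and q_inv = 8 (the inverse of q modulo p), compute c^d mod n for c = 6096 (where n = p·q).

3018

m₁ = c^(d_p) mod p: c ≡ 13 (mod 79), and 13^67 mod 79 = 16.
m₂ = c^(d_q) mod q: c ≡ 44 (mod 89), and 44^63 mod 89 = 81.
h = q_inv·(m₁ − m₂) mod p = 8·(16 − 81) mod 79 = 33.
m = m₂ + h·q = 81 + 33·89 = 3018.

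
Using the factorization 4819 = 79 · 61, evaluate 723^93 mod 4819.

Mod 79: 723 ≡ 12; by Fermat, exponent reduces to 93 mod 78 = 15; 12^15 ≡ 14 (mod 79).
Mod 61: 723 ≡ 52; by Fermat, exponent reduces to 93 mod 60 = 33; 52^33 ≡ 3 (mod 61).
Combine by CRT: x ≡ 14 (mod 79), x ≡ 3 (mod 61) ⇒ x ≡ 4517 (mod 4819).

4517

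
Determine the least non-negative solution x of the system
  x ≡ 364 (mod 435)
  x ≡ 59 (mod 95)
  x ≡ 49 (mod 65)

gcd(435, 95) = 5 and 5 | (59 − 364), so the pair is consistent; merging gives x ≡ 4714 (mod 8265), where 8265 = lcm(435, 95).
gcd(8265, 65) = 5 and 5 | (49 − 4714), so the pair is consistent; merging gives x ≡ 70834 (mod 107445), where 107445 = lcm(8265, 65).
The solution is unique modulo lcm(435, 95, 65) = 107445.

70834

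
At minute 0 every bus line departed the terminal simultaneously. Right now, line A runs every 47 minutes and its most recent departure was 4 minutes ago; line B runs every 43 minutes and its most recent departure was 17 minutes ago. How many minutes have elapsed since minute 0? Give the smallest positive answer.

662

Combine the congruences pairwise.
From t ≡ 4 (mod 47) write t = 4 + 47s. Substituting into t ≡ 17 (mod 43) gives 47s ≡ 13 (mod 43), and since 4⁻¹ ≡ 11 (mod 43), s ≡ 14. Hence t ≡ 4 + 47·14 = 662 (mod 2021).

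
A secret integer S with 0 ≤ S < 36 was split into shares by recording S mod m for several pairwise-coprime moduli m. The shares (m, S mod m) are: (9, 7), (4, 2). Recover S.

34

From S ≡ 7 (mod 9) write S = 7 + 9t. Substituting into S ≡ 2 (mod 4) gives 9t ≡ 3 (mod 4), and since 1⁻¹ ≡ 1 (mod 4), t ≡ 3. Hence S ≡ 7 + 9·3 = 34 (mod 36).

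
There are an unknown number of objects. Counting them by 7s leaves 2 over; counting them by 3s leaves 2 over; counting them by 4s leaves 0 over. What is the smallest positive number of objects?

44

The moduli are pairwise coprime; M = 7·3·4 = 84.
M/7 = 12; 12 ≡ 5 (mod 7); 5·3 ≡ 1, so inverse 3.
M/3 = 28; 28 ≡ 1 (mod 3), inverse 1.
M/4 = 21; 21 ≡ 1 (mod 4), inverse 1.
N ≡ 2·12·3 + 2·28·1 + 0·21·1 = 128.
128 mod 84 = 44.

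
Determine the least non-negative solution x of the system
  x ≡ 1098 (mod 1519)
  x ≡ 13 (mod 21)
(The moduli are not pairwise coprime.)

2617

gcd(1519, 21) = 7 and 7 | (13 − 1098), so the pair is consistent; merging gives x ≡ 2617 (mod 4557), where 4557 = lcm(1519, 21).
The solution is unique modulo lcm(1519, 21) = 4557.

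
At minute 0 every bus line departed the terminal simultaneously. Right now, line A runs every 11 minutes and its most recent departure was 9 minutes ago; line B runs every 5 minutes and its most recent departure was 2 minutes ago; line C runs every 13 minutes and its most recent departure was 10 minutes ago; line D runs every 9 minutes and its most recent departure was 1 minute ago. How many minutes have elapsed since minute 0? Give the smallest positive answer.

From t ≡ 9 (mod 11) write t = 9 + 11s. Substituting into t ≡ 2 (mod 5) gives 11s ≡ 3 (mod 5), and since 1⁻¹ ≡ 1 (mod 5), s ≡ 3. Hence t ≡ 9 + 11·3 = 42 (mod 55).
From t ≡ 42 (mod 55) write t = 42 + 55s. Substituting into t ≡ 10 (mod 13) gives 55s ≡ 7 (mod 13), and since 3⁻¹ ≡ 9 (mod 13), s ≡ 11. Hence t ≡ 42 + 55·11 = 647 (mod 715).
From t ≡ 647 (mod 715) write t = 647 + 715s. Substituting into t ≡ 1 (mod 9) gives 715s ≡ 2 (mod 9), and since 4⁻¹ ≡ 7 (mod 9), s ≡ 5. Hence t ≡ 647 + 715·5 = 4222 (mod 6435).

4222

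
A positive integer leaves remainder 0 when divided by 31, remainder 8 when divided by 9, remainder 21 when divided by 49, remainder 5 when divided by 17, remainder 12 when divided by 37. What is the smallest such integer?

Combine the congruences pairwise.
From t ≡ 0 (mod 31) write t = 0 + 31s. Substituting into t ≡ 8 (mod 9) gives 31s ≡ 8 (mod 9), and since 4⁻¹ ≡ 7 (mod 9), s ≡ 2. Hence t ≡ 0 + 31·2 = 62 (mod 279).
From t ≡ 62 (mod 279) write t = 62 + 279s. Substituting into t ≡ 21 (mod 49) gives 279s ≡ 8 (mod 49), and since 34⁻¹ ≡ 13 (mod 49), s ≡ 6. Hence t ≡ 62 + 279·6 = 1736 (mod 13671).
From t ≡ 1736 (mod 13671) write t = 1736 + 13671s. Substituting into t ≡ 5 (mod 17) gives 13671s ≡ 3 (mod 17), and since 3⁻¹ ≡ 6 (mod 17), s ≡ 1. Hence t ≡ 1736 + 13671·1 = 15407 (mod 232407).
From t ≡ 15407 (mod 232407) write t = 15407 + 232407s. Substituting into t ≡ 12 (mod 37) gives 232407s ≡ 34 (mod 37), and since 10⁻¹ ≡ 26 (mod 37), s ≡ 33. Hence t ≡ 15407 + 232407·33 = 7684838 (mod 8599059).

7684838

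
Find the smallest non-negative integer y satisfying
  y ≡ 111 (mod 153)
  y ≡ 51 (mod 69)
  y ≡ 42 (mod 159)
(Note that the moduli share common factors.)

gcd(153, 69) = 3 and 3 | (51 − 111), so the pair is consistent; merging gives y ≡ 3018 (mod 3519), where 3519 = lcm(153, 69).
gcd(3519, 159) = 3 and 3 | (42 − 3018), so the pair is consistent; merging gives y ≡ 143778 (mod 186507), where 186507 = lcm(3519, 159).
The solution is unique modulo lcm(153, 69, 159) = 186507.

143778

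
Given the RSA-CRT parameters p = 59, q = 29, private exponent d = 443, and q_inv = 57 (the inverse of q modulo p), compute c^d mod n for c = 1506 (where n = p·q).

1498

d_p = d mod (p−1) = 443 mod 58 = 37; d_q = d mod (q−1) = 23.
m₁ = c^(d_p) mod p: c ≡ 31 (mod 59), and 31^37 mod 59 = 23.
m₂ = c^(d_q) mod q: c ≡ 27 (mod 29), and 27^23 mod 29 = 19.
h = q_inv·(m₁ − m₂) mod p = 57·(23 − 19) mod 59 = 51.
m = m₂ + h·q = 19 + 51·29 = 1498.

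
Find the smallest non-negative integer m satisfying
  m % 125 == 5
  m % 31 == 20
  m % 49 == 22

Combine the congruences pairwise.
From m ≡ 5 (mod 125) write m = 5 + 125t. Substituting into m ≡ 20 (mod 31) gives 125t ≡ 15 (mod 31), and since 1⁻¹ ≡ 1 (mod 31), t ≡ 15. Hence m ≡ 5 + 125·15 = 1880 (mod 3875).
From m ≡ 1880 (mod 3875) write m = 1880 + 3875t. Substituting into m ≡ 22 (mod 49) gives 3875t ≡ 4 (mod 49), and since 4⁻¹ ≡ 37 (mod 49), t ≡ 1. Hence m ≡ 1880 + 3875·1 = 5755 (mod 189875).

5755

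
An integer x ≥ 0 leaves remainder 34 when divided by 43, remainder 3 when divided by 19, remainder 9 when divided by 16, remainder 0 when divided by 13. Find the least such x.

The moduli are pairwise coprime; N = 43·19·16·13 = 169936.
N/43 = 3952; 3952 ≡ 39 (mod 43); 39·32 ≡ 1, so inverse 32.
N/19 = 8944; 8944 ≡ 14 (mod 19); 14·15 ≡ 1, so inverse 15.
N/16 = 10621; 10621 ≡ 13 (mod 16); 13·5 ≡ 1, so inverse 5.
N/13 = 13072; 13072 ≡ 7 (mod 13); 7·2 ≡ 1, so inverse 2.
x ≡ 34·3952·32 + 3·8944·15 + 9·10621·5 + 0·13072·2 = 5180201.
5180201 mod 169936 = 82121.

82121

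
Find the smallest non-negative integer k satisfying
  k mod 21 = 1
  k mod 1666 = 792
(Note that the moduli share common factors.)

2458

gcd(21, 1666) = 7 and 7 | (792 − 1), so the pair is consistent; merging gives k ≡ 2458 (mod 4998), where 4998 = lcm(21, 1666).
The solution is unique modulo lcm(21, 1666) = 4998.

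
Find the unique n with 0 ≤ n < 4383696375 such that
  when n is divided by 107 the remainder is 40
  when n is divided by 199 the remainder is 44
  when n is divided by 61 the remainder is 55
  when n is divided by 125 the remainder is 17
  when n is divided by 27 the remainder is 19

Combine the congruences pairwise.
From n ≡ 40 (mod 107) write n = 40 + 107t. Substituting into n ≡ 44 (mod 199) gives 107t ≡ 4 (mod 199), and since 107⁻¹ ≡ 93 (mod 199), t ≡ 173. Hence n ≡ 40 + 107·173 = 18551 (mod 21293).
From n ≡ 18551 (mod 21293) write n = 18551 + 21293t. Substituting into n ≡ 55 (mod 61) gives 21293t ≡ 48 (mod 61), and since 4⁻¹ ≡ 46 (mod 61), t ≡ 12. Hence n ≡ 18551 + 21293·12 = 274067 (mod 1298873).
From n ≡ 274067 (mod 1298873) write n = 274067 + 1298873t. Substituting into n ≡ 17 (mod 125) gives 1298873t ≡ 75 (mod 125), and since 123⁻¹ ≡ 62 (mod 125), t ≡ 25. Hence n ≡ 274067 + 1298873·25 = 32745892 (mod 162359125).
From n ≡ 32745892 (mod 162359125) write n = 32745892 + 162359125t. Substituting into n ≡ 19 (mod 27) gives 162359125t ≡ 24 (mod 27), and since 25⁻¹ ≡ 13 (mod 27), t ≡ 15. Hence n ≡ 32745892 + 162359125·15 = 2468132767 (mod 4383696375).

2468132767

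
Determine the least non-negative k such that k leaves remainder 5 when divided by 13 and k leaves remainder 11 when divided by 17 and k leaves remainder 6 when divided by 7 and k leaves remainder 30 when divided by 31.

6726

The moduli are pairwise coprime; N = 13·17·7·31 = 47957.
N/13 = 3689; 3689 ≡ 10 (mod 13); 10·4 ≡ 1, so inverse 4.
N/17 = 2821; 2821 ≡ 16 (mod 17); 16·16 ≡ 1, so inverse 16.
N/7 = 6851; 6851 ≡ 5 (mod 7); 5·3 ≡ 1, so inverse 3.
N/31 = 1547; 1547 ≡ 28 (mod 31); 28·10 ≡ 1, so inverse 10.
k ≡ 5·3689·4 + 11·2821·16 + 6·6851·3 + 30·1547·10 = 1157694.
1157694 mod 47957 = 6726.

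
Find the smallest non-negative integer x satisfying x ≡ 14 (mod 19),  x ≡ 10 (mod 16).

From x ≡ 14 (mod 19) write x = 14 + 19t. Substituting into x ≡ 10 (mod 16) gives 19t ≡ 12 (mod 16), and since 3⁻¹ ≡ 11 (mod 16), t ≡ 4. Hence x ≡ 14 + 19·4 = 90 (mod 304).

90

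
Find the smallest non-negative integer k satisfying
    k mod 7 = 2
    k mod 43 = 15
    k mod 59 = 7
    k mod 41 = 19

From k ≡ 2 (mod 7) write k = 2 + 7t. Substituting into k ≡ 15 (mod 43) gives 7t ≡ 13 (mod 43), and since 7⁻¹ ≡ 37 (mod 43), t ≡ 8. Hence k ≡ 2 + 7·8 = 58 (mod 301).
From k ≡ 58 (mod 301) write k = 58 + 301t. Substituting into k ≡ 7 (mod 59) gives 301t ≡ 8 (mod 59), and since 6⁻¹ ≡ 10 (mod 59), t ≡ 21. Hence k ≡ 58 + 301·21 = 6379 (mod 17759).
From k ≡ 6379 (mod 17759) write k = 6379 + 17759t. Substituting into k ≡ 19 (mod 41) gives 17759t ≡ 36 (mod 41), and since 6⁻¹ ≡ 7 (mod 41), t ≡ 6. Hence k ≡ 6379 + 17759·6 = 112933 (mod 728119).

112933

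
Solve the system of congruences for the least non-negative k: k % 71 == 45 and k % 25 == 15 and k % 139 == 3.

The moduli are pairwise coprime; N = 71·25·139 = 246725.
N/71 = 3475; 3475 ≡ 67 (mod 71); 67·53 ≡ 1, so inverse 53.
N/25 = 9869; 9869 ≡ 19 (mod 25); 19·4 ≡ 1, so inverse 4.
N/139 = 1775; 1775 ≡ 107 (mod 139); 107·13 ≡ 1, so inverse 13.
k ≡ 45·3475·53 + 15·9869·4 + 3·1775·13 = 8949240.
8949240 mod 246725 = 67140.

67140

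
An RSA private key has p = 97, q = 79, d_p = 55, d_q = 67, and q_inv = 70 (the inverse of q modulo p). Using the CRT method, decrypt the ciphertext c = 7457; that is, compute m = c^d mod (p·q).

m₁ = c^(d_p) mod p: c ≡ 85 (mod 97), and 85^55 mod 97 = 89.
m₂ = c^(d_q) mod q: c ≡ 31 (mod 79), and 31^67 mod 79 = 4.
h = q_inv·(m₁ − m₂) mod p = 70·(89 − 4) mod 97 = 33.
m = m₂ + h·q = 4 + 33·79 = 2611.

2611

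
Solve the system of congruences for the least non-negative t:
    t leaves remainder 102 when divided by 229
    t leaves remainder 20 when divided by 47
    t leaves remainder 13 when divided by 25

139563

The moduli are pairwise coprime; N = 229·47·25 = 269075.
N/229 = 1175; 1175 ≡ 30 (mod 229); 30·84 ≡ 1, so inverse 84.
N/47 = 5725; 5725 ≡ 38 (mod 47); 38·26 ≡ 1, so inverse 26.
N/25 = 10763; 10763 ≡ 13 (mod 25); 13·2 ≡ 1, so inverse 2.
t ≡ 102·1175·84 + 20·5725·26 + 13·10763·2 = 13324238.
13324238 mod 269075 = 139563.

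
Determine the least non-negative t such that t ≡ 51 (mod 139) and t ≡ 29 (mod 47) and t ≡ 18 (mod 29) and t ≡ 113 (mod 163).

From t ≡ 51 (mod 139) write t = 51 + 139s. Substituting into t ≡ 29 (mod 47) gives 139s ≡ 25 (mod 47), and since 45⁻¹ ≡ 23 (mod 47), s ≡ 11. Hence t ≡ 51 + 139·11 = 1580 (mod 6533).
From t ≡ 1580 (mod 6533) write t = 1580 + 6533s. Substituting into t ≡ 18 (mod 29) gives 6533s ≡ 4 (mod 29), and since 8⁻¹ ≡ 11 (mod 29), s ≡ 15. Hence t ≡ 1580 + 6533·15 = 99575 (mod 189457).
From t ≡ 99575 (mod 189457) write t = 99575 + 189457s. Substituting into t ≡ 113 (mod 163) gives 189457s ≡ 131 (mod 163), and since 51⁻¹ ≡ 16 (mod 163), s ≡ 140. Hence t ≡ 99575 + 189457·140 = 26623555 (mod 30881491).

26623555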